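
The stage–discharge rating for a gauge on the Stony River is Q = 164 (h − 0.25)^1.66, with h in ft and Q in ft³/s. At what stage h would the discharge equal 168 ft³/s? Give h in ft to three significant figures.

h − h₀ = (Q/C)^(1/b) = (168/164)^(1/1.66) = 1.015 ft
h = 0.25 + 1.015 = 1.265 ft

1.26 ft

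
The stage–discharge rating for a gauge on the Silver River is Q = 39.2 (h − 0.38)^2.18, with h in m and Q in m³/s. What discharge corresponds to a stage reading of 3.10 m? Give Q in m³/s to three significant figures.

Q = 39.2 × (3.10 − 0.38)^2.18 = 39.2 × 2.72^2.18 = 347.3 m³/s

347 m³/s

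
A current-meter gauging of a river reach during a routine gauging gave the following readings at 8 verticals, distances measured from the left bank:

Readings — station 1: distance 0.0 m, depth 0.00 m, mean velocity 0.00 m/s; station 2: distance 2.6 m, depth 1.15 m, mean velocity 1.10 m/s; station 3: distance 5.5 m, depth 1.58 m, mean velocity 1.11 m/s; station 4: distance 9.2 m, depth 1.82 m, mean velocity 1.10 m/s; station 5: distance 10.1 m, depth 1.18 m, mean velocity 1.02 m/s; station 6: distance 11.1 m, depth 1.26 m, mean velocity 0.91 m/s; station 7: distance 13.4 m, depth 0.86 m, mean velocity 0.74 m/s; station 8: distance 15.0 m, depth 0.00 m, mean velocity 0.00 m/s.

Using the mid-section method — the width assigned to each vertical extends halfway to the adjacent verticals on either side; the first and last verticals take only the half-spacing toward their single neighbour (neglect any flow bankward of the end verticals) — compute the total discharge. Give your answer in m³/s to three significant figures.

w_2 = (5.5 − 0.0)/2 = 2.75 m; q_2 = 1.10 × 1.15 × 2.75 = 3.479 m³/s
w_3 = (9.2 − 2.6)/2 = 3.3 m; q_3 = 1.11 × 1.58 × 3.3 = 5.788 m³/s
w_4 = (10.1 − 5.5)/2 = 2.3 m; q_4 = 1.10 × 1.82 × 2.3 = 4.605 m³/s
w_5 = (11.1 − 9.2)/2 = 0.95 m; q_5 = 1.02 × 1.18 × 0.95 = 1.143 m³/s
w_6 = (13.4 − 10.1)/2 = 1.65 m; q_6 = 0.91 × 1.26 × 1.65 = 1.892 m³/s
w_7 = (15.0 − 11.1)/2 = 1.95 m; q_7 = 0.74 × 0.86 × 1.95 = 1.241 m³/s
Stations 1, 8 contribute zero (depth or velocity is 0).
Q = Σ qᵢ = 18.15 m³/s

18.1 m³/s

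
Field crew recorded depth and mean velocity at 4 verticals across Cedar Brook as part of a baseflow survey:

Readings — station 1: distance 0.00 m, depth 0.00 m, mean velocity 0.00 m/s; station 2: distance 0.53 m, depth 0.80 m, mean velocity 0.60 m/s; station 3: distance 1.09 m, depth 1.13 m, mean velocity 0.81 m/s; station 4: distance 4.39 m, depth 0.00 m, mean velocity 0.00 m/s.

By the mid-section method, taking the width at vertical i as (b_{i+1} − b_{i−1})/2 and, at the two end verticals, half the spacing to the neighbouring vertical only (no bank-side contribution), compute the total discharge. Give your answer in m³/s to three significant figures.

2.03 m³/s

w_2 = (1.09 − 0.00)/2 = 0.545 m; q_2 = 0.60 × 0.80 × 0.545 = 0.2616 m³/s
w_3 = (4.39 − 0.53)/2 = 1.93 m; q_3 = 0.81 × 1.13 × 1.93 = 1.767 m³/s
Stations 1, 4 contribute zero (depth or velocity is 0).
Q = Σ qᵢ = 2.028 m³/s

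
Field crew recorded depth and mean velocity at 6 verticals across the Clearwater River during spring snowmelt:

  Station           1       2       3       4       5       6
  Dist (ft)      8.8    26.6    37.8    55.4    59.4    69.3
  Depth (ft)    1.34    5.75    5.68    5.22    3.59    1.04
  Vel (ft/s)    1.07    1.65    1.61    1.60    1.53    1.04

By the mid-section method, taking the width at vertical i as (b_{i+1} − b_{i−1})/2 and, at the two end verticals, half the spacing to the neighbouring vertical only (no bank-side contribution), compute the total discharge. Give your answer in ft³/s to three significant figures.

w_1 = (26.6 − 8.8)/2 = 8.9 ft; q_1 = 1.07 × 1.34 × 8.9 = 12.76 ft³/s
w_2 = (37.8 − 8.8)/2 = 14.5 ft; q_2 = 1.65 × 5.75 × 14.5 = 137.6 ft³/s
w_3 = (55.4 − 26.6)/2 = 14.4 ft; q_3 = 1.61 × 5.68 × 14.4 = 131.7 ft³/s
w_4 = (59.4 − 37.8)/2 = 10.8 ft; q_4 = 1.60 × 5.22 × 10.8 = 90.20 ft³/s
w_5 = (69.3 − 55.4)/2 = 6.95 ft; q_5 = 1.53 × 3.59 × 6.95 = 38.17 ft³/s
w_6 = (69.3 − 59.4)/2 = 4.95 ft; q_6 = 1.04 × 1.04 × 4.95 = 5.354 ft³/s
Q = Σ qᵢ = 415.7 ft³/s

416 ft³/s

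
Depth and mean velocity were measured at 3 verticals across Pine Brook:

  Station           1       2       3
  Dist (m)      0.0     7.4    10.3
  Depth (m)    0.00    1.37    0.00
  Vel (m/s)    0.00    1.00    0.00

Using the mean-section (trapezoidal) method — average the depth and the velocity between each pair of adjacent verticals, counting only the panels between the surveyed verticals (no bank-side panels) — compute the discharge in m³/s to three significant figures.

Panel 1-2: Δb = 7.4 m, d̄ = (0.00+1.37)/2 = 0.685, v̄ = (0.00+1.00)/2 = 0.5 → q = 7.4×0.685×0.5 = 2.535 m³/s
Panel 2-3: Δb = 2.9 m, d̄ = (1.37+0.00)/2 = 0.685, v̄ = (1.00+0.00)/2 = 0.5 → q = 2.9×0.685×0.5 = 0.9933 m³/s
Q = Σ q = 3.528 m³/s

3.53 m³/s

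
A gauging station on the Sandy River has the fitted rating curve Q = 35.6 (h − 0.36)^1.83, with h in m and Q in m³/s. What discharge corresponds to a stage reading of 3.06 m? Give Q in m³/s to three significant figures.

Q = 35.6 × (3.06 − 0.36)^1.83 = 35.6 × 2.7^1.83 = 219.2 m³/s

219 m³/s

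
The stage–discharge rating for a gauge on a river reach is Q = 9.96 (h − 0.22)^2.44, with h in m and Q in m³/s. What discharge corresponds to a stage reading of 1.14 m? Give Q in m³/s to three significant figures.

Q = 9.96 × (1.14 − 0.22)^2.44 = 9.96 × 0.92^2.44 = 8.126 m³/s

8.13 m³/s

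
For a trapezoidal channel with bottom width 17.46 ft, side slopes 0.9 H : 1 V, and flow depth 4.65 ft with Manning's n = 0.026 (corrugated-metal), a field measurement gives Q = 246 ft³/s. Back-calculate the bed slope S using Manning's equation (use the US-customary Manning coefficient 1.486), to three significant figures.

A = (b + z·y)·y = (17.46 + 0.9×4.65)×4.65 = 100.6 ft²
P = b + 2y√(1+z²) = 17.46 + 2×4.65×√(1+0.9²) = 29.97 ft
R = A/P = 100.6/29.97 = 3.358 ft
S = (Q·n / (1.486·A·R^(2/3)))² = (246×0.026 / (1.486×100.6×2.242))² = 0.0003637

0.000364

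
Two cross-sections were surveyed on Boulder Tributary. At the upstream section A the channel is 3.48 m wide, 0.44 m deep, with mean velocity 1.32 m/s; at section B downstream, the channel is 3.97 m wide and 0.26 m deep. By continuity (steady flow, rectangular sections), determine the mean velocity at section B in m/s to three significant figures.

1.96 m/s

Q = A₁V₁ = (3.48×0.44) × 1.32 = 2.021 m³/s
A₂ = 3.97 × 0.26 = 1.032 m²
V₂ = Q/A₂ = 2.021/1.032 = 1.958 m/s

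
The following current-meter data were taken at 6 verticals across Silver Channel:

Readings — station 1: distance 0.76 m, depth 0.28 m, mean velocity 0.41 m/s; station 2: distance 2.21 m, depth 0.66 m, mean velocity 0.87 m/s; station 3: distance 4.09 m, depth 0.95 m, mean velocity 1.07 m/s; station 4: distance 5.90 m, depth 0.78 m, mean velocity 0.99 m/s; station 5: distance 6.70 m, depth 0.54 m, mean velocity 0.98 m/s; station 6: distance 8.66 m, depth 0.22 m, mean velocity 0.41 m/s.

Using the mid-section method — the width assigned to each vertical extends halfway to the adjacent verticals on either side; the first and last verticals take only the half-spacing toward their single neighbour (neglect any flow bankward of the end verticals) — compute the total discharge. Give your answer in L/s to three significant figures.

w_1 = (2.21 − 0.76)/2 = 0.725 m; q_1 = 0.41 × 0.28 × 0.725 = 0.08323 m³/s
w_2 = (4.09 − 0.76)/2 = 1.665 m; q_2 = 0.87 × 0.66 × 1.665 = 0.9560 m³/s
w_3 = (5.90 − 2.21)/2 = 1.845 m; q_3 = 1.07 × 0.95 × 1.845 = 1.875 m³/s
w_4 = (6.70 − 4.09)/2 = 1.305 m; q_4 = 0.99 × 0.78 × 1.305 = 1.008 m³/s
w_5 = (8.66 − 5.90)/2 = 1.38 m; q_5 = 0.98 × 0.54 × 1.38 = 0.7303 m³/s
w_6 = (8.66 − 6.70)/2 = 0.98 m; q_6 = 0.41 × 0.22 × 0.98 = 0.08840 m³/s
Q = Σ qᵢ = 4.741 m³/s
= 4.741 × 1000 = 4741 L/s

4740 L/s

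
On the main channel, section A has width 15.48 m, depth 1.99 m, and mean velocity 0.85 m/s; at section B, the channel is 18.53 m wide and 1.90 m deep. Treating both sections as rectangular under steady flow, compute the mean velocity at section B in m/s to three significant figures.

0.744 m/s

Q = A₁V₁ = (15.48×1.99) × 0.85 = 26.18 m³/s
A₂ = 18.53 × 1.90 = 35.21 m²
V₂ = Q/A₂ = 26.18/35.21 = 0.7437 m/s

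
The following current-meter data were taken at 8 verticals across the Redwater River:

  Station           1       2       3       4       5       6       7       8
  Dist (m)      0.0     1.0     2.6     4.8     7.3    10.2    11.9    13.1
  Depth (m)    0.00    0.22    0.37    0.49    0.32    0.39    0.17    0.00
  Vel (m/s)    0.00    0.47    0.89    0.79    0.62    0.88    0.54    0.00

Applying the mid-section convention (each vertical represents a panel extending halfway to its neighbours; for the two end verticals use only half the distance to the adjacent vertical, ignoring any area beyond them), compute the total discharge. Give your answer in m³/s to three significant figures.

3.13 m³/s

w_2 = (2.6 − 0.0)/2 = 1.3 m; q_2 = 0.47 × 0.22 × 1.3 = 0.1344 m³/s
w_3 = (4.8 − 1.0)/2 = 1.9 m; q_3 = 0.89 × 0.37 × 1.9 = 0.6257 m³/s
w_4 = (7.3 − 2.6)/2 = 2.35 m; q_4 = 0.79 × 0.49 × 2.35 = 0.9097 m³/s
w_5 = (10.2 − 4.8)/2 = 2.7 m; q_5 = 0.62 × 0.32 × 2.7 = 0.5357 m³/s
w_6 = (11.9 − 7.3)/2 = 2.3 m; q_6 = 0.88 × 0.39 × 2.3 = 0.7894 m³/s
w_7 = (13.1 − 10.2)/2 = 1.45 m; q_7 = 0.54 × 0.17 × 1.45 = 0.1331 m³/s
Stations 1, 8 contribute zero (depth or velocity is 0).
Q = Σ qᵢ = 3.128 m³/s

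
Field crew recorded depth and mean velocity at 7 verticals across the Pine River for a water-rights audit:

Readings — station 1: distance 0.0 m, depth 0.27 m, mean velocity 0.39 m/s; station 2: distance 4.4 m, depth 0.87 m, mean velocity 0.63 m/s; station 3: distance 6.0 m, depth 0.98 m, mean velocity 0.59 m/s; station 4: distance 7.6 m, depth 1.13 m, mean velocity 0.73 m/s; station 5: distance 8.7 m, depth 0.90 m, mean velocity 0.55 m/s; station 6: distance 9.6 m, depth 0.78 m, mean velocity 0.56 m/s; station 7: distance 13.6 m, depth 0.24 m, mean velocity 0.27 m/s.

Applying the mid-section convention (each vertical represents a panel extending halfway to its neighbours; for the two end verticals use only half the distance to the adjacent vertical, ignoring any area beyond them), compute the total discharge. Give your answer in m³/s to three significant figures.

w_1 = (4.4 − 0.0)/2 = 2.2 m; q_1 = 0.39 × 0.27 × 2.2 = 0.2317 m³/s
w_2 = (6.0 − 0.0)/2 = 3 m; q_2 = 0.63 × 0.87 × 3 = 1.644 m³/s
w_3 = (7.6 − 4.4)/2 = 1.6 m; q_3 = 0.59 × 0.98 × 1.6 = 0.9251 m³/s
w_4 = (8.7 − 6.0)/2 = 1.35 m; q_4 = 0.73 × 1.13 × 1.35 = 1.114 m³/s
w_5 = (9.6 − 7.6)/2 = 1 m; q_5 = 0.55 × 0.90 × 1 = 0.4950 m³/s
w_6 = (13.6 − 8.7)/2 = 2.45 m; q_6 = 0.56 × 0.78 × 2.45 = 1.070 m³/s
w_7 = (13.6 − 9.6)/2 = 2 m; q_7 = 0.27 × 0.24 × 2 = 0.1296 m³/s
Q = Σ qᵢ = 5.609 m³/s

5.61 m³/s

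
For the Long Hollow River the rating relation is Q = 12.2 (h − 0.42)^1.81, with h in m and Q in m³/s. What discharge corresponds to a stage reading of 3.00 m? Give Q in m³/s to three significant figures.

67.8 m³/s

Q = 12.2 × (3.00 − 0.42)^1.81 = 12.2 × 2.58^1.81 = 67.83 m³/s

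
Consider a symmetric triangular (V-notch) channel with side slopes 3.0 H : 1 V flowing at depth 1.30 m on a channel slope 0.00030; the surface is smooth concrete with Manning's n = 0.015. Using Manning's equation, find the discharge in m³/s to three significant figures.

4.24 m³/s

A = z·y² = 3.0×1.30² = 5.070 m²
P = 2y√(1+z²) = 2×1.30×√(1+3.0²) = 8.222 m
R = A/P = 5.070/8.222 = 0.6166 m
Q = (1/n)·A·R^(2/3)·S^(1/2) = (1/0.015) × 5.070 × 0.6166^(2/3) × 0.00030^(1/2) = 4.241 m³/s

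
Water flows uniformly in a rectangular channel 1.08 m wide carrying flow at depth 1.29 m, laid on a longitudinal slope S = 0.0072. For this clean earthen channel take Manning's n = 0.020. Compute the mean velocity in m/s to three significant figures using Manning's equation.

2.23 m/s

A = b·y = 1.08 × 1.29 = 1.393 m²
P = b + 2y = 1.08 + 2×1.29 = 3.660 m
R = A/P = 1.393/3.660 = 0.3807 m
Q = (1/n)·A·R^(2/3)·S^(1/2) = (1/0.020) × 1.393 × 0.3807^(2/3) × 0.0072^(1/2) = 3.105 m³/s
V = Q/A = 3.105/1.393 = 2.228 m/s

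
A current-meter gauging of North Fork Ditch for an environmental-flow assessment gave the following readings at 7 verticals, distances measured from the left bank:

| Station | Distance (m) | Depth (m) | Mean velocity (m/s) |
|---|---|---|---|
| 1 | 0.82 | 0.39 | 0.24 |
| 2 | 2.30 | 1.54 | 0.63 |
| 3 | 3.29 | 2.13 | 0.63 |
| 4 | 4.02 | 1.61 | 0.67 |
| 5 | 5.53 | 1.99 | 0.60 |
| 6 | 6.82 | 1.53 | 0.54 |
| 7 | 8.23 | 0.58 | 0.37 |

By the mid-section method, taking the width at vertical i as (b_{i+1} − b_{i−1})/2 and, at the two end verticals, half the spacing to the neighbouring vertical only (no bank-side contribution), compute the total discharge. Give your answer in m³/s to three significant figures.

w_1 = (2.30 − 0.82)/2 = 0.74 m; q_1 = 0.24 × 0.39 × 0.74 = 0.06926 m³/s
w_2 = (3.29 − 0.82)/2 = 1.235 m; q_2 = 0.63 × 1.54 × 1.235 = 1.198 m³/s
w_3 = (4.02 − 2.30)/2 = 0.86 m; q_3 = 0.63 × 2.13 × 0.86 = 1.154 m³/s
w_4 = (5.53 − 3.29)/2 = 1.12 m; q_4 = 0.67 × 1.61 × 1.12 = 1.208 m³/s
w_5 = (6.82 − 4.02)/2 = 1.4 m; q_5 = 0.60 × 1.99 × 1.4 = 1.672 m³/s
w_6 = (8.23 − 5.53)/2 = 1.35 m; q_6 = 0.54 × 1.53 × 1.35 = 1.115 m³/s
w_7 = (8.23 − 6.82)/2 = 0.705 m; q_7 = 0.37 × 0.58 × 0.705 = 0.1513 m³/s
Q = Σ qᵢ = 6.568 m³/s

6.57 m³/s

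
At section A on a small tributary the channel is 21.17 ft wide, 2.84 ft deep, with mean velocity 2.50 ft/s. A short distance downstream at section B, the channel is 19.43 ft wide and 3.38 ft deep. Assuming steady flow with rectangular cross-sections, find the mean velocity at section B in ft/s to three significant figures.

2.29 ft/s

Q = A₁V₁ = (21.17×2.84) × 2.50 = 150.3 ft³/s
A₂ = 19.43 × 3.38 = 65.67 ft²
V₂ = Q/A₂ = 150.3/65.67 = 2.289 ft/s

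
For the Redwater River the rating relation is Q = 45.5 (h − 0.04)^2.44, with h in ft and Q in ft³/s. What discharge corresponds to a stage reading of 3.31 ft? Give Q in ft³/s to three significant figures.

819 ft³/s

Q = 45.5 × (3.31 − 0.04)^2.44 = 45.5 × 3.27^2.44 = 819.4 ft³/s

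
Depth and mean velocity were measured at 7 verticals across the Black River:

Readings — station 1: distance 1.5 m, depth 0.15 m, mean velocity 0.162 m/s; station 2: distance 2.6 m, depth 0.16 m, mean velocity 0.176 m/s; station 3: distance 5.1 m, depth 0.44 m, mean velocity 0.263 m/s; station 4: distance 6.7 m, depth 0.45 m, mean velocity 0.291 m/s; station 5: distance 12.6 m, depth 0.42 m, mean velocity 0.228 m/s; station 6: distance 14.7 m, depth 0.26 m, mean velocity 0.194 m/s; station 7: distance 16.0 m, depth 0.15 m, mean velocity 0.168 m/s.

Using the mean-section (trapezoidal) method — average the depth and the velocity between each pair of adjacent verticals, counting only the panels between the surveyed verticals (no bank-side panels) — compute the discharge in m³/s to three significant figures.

Panel 1-2: Δb = 1.1 m, d̄ = (0.15+0.16)/2 = 0.155, v̄ = (0.162+0.176)/2 = 0.169 → q = 1.1×0.155×0.169 = 0.02881 m³/s
Panel 2-3: Δb = 2.5 m, d̄ = (0.16+0.44)/2 = 0.3, v̄ = (0.176+0.263)/2 = 0.2195 → q = 2.5×0.3×0.2195 = 0.1646 m³/s
Panel 3-4: Δb = 1.6 m, d̄ = (0.44+0.45)/2 = 0.445, v̄ = (0.263+0.291)/2 = 0.277 → q = 1.6×0.445×0.277 = 0.1972 m³/s
Panel 4-5: Δb = 5.9 m, d̄ = (0.45+0.42)/2 = 0.435, v̄ = (0.291+0.228)/2 = 0.2595 → q = 5.9×0.435×0.2595 = 0.6660 m³/s
Panel 5-6: Δb = 2.1 m, d̄ = (0.42+0.26)/2 = 0.34, v̄ = (0.228+0.194)/2 = 0.211 → q = 2.1×0.34×0.211 = 0.1507 m³/s
Panel 6-7: Δb = 1.3 m, d̄ = (0.26+0.15)/2 = 0.205, v̄ = (0.194+0.168)/2 = 0.181 → q = 1.3×0.205×0.181 = 0.04824 m³/s
Q = Σ q = 1.256 m³/s

1.26 m³/s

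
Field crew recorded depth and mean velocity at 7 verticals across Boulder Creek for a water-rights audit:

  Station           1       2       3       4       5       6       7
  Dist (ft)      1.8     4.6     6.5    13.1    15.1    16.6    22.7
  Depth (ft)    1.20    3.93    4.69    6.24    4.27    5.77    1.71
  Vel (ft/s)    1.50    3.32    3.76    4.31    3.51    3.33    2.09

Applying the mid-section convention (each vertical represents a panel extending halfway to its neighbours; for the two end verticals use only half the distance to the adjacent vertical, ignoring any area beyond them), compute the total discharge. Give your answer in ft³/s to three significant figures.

334 ft³/s

w_1 = (4.6 − 1.8)/2 = 1.4 ft; q_1 = 1.50 × 1.20 × 1.4 = 2.520 ft³/s
w_2 = (6.5 − 1.8)/2 = 2.35 ft; q_2 = 3.32 × 3.93 × 2.35 = 30.66 ft³/s
w_3 = (13.1 − 4.6)/2 = 4.25 ft; q_3 = 3.76 × 4.69 × 4.25 = 74.95 ft³/s
w_4 = (15.1 − 6.5)/2 = 4.3 ft; q_4 = 4.31 × 6.24 × 4.3 = 115.6 ft³/s
w_5 = (16.6 − 13.1)/2 = 1.75 ft; q_5 = 3.51 × 4.27 × 1.75 = 26.23 ft³/s
w_6 = (22.7 − 15.1)/2 = 3.8 ft; q_6 = 3.33 × 5.77 × 3.8 = 73.01 ft³/s
w_7 = (22.7 − 16.6)/2 = 3.05 ft; q_7 = 2.09 × 1.71 × 3.05 = 10.90 ft³/s
Q = Σ qᵢ = 333.9 ft³/s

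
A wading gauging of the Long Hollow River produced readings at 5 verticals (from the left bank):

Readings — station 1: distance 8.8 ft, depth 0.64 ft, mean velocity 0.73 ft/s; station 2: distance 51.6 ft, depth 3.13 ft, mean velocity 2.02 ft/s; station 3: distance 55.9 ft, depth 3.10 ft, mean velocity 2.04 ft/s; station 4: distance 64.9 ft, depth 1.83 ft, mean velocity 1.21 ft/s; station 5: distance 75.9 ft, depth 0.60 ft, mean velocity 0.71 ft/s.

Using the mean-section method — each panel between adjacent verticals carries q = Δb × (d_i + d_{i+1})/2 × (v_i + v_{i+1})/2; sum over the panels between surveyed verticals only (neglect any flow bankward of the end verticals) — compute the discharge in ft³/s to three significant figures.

187 ft³/s

Panel 1-2: Δb = 42.8 ft, d̄ = (0.64+3.13)/2 = 1.885, v̄ = (0.73+2.02)/2 = 1.375 → q = 42.8×1.885×1.375 = 110.9 ft³/s
Panel 2-3: Δb = 4.3 ft, d̄ = (3.13+3.10)/2 = 3.115, v̄ = (2.02+2.04)/2 = 2.03 → q = 4.3×3.115×2.03 = 27.19 ft³/s
Panel 3-4: Δb = 9 ft, d̄ = (3.10+1.83)/2 = 2.465, v̄ = (2.04+1.21)/2 = 1.625 → q = 9×2.465×1.625 = 36.05 ft³/s
Panel 4-5: Δb = 11 ft, d̄ = (1.83+0.60)/2 = 1.215, v̄ = (1.21+0.71)/2 = 0.96 → q = 11×1.215×0.96 = 12.83 ft³/s
Q = Σ q = 187.0 ft³/s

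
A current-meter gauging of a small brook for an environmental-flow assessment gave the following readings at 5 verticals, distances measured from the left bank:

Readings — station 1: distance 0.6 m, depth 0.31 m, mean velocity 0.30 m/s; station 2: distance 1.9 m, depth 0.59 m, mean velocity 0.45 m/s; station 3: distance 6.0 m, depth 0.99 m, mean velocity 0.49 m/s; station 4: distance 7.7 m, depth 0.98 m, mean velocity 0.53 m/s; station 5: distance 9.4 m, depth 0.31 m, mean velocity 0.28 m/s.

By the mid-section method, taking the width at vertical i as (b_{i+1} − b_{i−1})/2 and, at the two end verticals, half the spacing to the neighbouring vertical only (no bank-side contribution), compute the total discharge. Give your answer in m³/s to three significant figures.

3.14 m³/s

w_1 = (1.9 − 0.6)/2 = 0.65 m; q_1 = 0.30 × 0.31 × 0.65 = 0.06045 m³/s
w_2 = (6.0 − 0.6)/2 = 2.7 m; q_2 = 0.45 × 0.59 × 2.7 = 0.7169 m³/s
w_3 = (7.7 − 1.9)/2 = 2.9 m; q_3 = 0.49 × 0.99 × 2.9 = 1.407 m³/s
w_4 = (9.4 − 6.0)/2 = 1.7 m; q_4 = 0.53 × 0.98 × 1.7 = 0.8830 m³/s
w_5 = (9.4 − 7.7)/2 = 0.85 m; q_5 = 0.28 × 0.31 × 0.85 = 0.07378 m³/s
Q = Σ qᵢ = 3.141 m³/s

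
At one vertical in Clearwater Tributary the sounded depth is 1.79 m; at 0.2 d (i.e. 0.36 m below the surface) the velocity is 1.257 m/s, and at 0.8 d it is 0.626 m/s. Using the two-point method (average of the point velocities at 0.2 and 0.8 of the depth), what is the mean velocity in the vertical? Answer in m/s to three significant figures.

0.942 m/s

v̄ = (1.257 + 0.626) / 2 = 0.9415 m/s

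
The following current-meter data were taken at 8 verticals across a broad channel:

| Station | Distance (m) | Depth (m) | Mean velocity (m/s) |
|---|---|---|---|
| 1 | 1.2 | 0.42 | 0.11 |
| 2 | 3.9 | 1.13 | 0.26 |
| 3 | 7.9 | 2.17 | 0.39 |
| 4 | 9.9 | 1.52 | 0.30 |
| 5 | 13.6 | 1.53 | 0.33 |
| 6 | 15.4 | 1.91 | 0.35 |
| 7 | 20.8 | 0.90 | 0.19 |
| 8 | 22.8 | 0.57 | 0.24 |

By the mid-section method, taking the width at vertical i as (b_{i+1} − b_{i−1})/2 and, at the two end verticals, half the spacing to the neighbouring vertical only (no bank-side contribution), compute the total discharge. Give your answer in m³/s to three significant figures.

w_1 = (3.9 − 1.2)/2 = 1.35 m; q_1 = 0.11 × 0.42 × 1.35 = 0.06237 m³/s
w_2 = (7.9 − 1.2)/2 = 3.35 m; q_2 = 0.26 × 1.13 × 3.35 = 0.9842 m³/s
w_3 = (9.9 − 3.9)/2 = 3 m; q_3 = 0.39 × 2.17 × 3 = 2.539 m³/s
w_4 = (13.6 − 7.9)/2 = 2.85 m; q_4 = 0.30 × 1.52 × 2.85 = 1.300 m³/s
w_5 = (15.4 − 9.9)/2 = 2.75 m; q_5 = 0.33 × 1.53 × 2.75 = 1.388 m³/s
w_6 = (20.8 − 13.6)/2 = 3.6 m; q_6 = 0.35 × 1.91 × 3.6 = 2.407 m³/s
w_7 = (22.8 − 15.4)/2 = 3.7 m; q_7 = 0.19 × 0.90 × 3.7 = 0.6327 m³/s
w_8 = (22.8 − 20.8)/2 = 1 m; q_8 = 0.24 × 0.57 × 1 = 0.1368 m³/s
Q = Σ qᵢ = 9.450 m³/s

9.45 m³/s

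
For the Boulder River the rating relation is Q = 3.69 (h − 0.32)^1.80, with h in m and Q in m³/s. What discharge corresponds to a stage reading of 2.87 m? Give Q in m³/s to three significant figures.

19.9 m³/s

Q = 3.69 × (2.87 − 0.32)^1.80 = 3.69 × 2.55^1.80 = 19.90 m³/s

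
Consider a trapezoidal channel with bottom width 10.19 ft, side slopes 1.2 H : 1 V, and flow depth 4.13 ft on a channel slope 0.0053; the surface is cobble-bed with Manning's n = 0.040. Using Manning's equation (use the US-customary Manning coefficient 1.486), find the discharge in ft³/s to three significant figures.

329 ft³/s

A = (b + z·y)·y = (10.19 + 1.2×4.13)×4.13 = 62.55 ft²
P = b + 2y√(1+z²) = 10.19 + 2×4.13×√(1+1.2²) = 23.09 ft
R = A/P = 62.55/23.09 = 2.709 ft
Q = (1.486/n)·A·R^(2/3)·S^(1/2) = (1.486/0.040) × 62.55 × 2.709^(2/3) × 0.0053^(1/2) = 328.7 ft³/s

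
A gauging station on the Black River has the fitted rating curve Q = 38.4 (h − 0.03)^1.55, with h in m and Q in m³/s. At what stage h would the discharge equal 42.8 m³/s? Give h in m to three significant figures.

h − h₀ = (Q/C)^(1/b) = (42.8/38.4)^(1/1.55) = 1.072 m
h = 0.03 + 1.072 = 1.102 m

1.10 m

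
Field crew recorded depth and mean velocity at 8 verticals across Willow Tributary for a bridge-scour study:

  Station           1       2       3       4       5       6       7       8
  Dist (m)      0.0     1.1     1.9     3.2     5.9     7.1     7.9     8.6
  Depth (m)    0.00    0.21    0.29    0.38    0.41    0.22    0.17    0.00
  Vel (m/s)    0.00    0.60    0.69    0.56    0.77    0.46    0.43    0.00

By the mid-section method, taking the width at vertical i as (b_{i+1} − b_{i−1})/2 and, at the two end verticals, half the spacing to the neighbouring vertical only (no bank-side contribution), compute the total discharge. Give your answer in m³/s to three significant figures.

w_2 = (1.9 − 0.0)/2 = 0.95 m; q_2 = 0.60 × 0.21 × 0.95 = 0.1197 m³/s
w_3 = (3.2 − 1.1)/2 = 1.05 m; q_3 = 0.69 × 0.29 × 1.05 = 0.2101 m³/s
w_4 = (5.9 − 1.9)/2 = 2 m; q_4 = 0.56 × 0.38 × 2 = 0.4256 m³/s
w_5 = (7.1 − 3.2)/2 = 1.95 m; q_5 = 0.77 × 0.41 × 1.95 = 0.6156 m³/s
w_6 = (7.9 − 5.9)/2 = 1 m; q_6 = 0.46 × 0.22 × 1 = 0.1012 m³/s
w_7 = (8.6 − 7.1)/2 = 0.75 m; q_7 = 0.43 × 0.17 × 0.75 = 0.05483 m³/s
Stations 1, 8 contribute zero (depth or velocity is 0).
Q = Σ qᵢ = 1.527 m³/s

1.53 m³/s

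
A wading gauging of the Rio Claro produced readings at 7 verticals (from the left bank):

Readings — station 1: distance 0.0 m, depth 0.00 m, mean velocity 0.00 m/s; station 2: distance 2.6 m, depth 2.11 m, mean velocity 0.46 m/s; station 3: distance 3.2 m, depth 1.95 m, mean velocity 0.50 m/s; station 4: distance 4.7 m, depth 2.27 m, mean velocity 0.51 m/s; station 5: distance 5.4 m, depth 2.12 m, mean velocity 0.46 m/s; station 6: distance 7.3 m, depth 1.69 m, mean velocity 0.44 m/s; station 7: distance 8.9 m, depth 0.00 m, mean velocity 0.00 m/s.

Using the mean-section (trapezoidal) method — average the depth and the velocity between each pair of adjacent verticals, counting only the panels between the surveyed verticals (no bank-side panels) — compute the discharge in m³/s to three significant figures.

Panel 1-2: Δb = 2.6 m, d̄ = (0.00+2.11)/2 = 1.055, v̄ = (0.00+0.46)/2 = 0.23 → q = 2.6×1.055×0.23 = 0.6309 m³/s
Panel 2-3: Δb = 0.6 m, d̄ = (2.11+1.95)/2 = 2.03, v̄ = (0.46+0.50)/2 = 0.48 → q = 0.6×2.03×0.48 = 0.5846 m³/s
Panel 3-4: Δb = 1.5 m, d̄ = (1.95+2.27)/2 = 2.11, v̄ = (0.50+0.51)/2 = 0.505 → q = 1.5×2.11×0.505 = 1.598 m³/s
Panel 4-5: Δb = 0.7 m, d̄ = (2.27+2.12)/2 = 2.195, v̄ = (0.51+0.46)/2 = 0.485 → q = 0.7×2.195×0.485 = 0.7452 m³/s
Panel 5-6: Δb = 1.9 m, d̄ = (2.12+1.69)/2 = 1.905, v̄ = (0.46+0.44)/2 = 0.45 → q = 1.9×1.905×0.45 = 1.629 m³/s
Panel 6-7: Δb = 1.6 m, d̄ = (1.69+0.00)/2 = 0.845, v̄ = (0.44+0.00)/2 = 0.22 → q = 1.6×0.845×0.22 = 0.2974 m³/s
Q = Σ q = 5.485 m³/s

5.49 m³/s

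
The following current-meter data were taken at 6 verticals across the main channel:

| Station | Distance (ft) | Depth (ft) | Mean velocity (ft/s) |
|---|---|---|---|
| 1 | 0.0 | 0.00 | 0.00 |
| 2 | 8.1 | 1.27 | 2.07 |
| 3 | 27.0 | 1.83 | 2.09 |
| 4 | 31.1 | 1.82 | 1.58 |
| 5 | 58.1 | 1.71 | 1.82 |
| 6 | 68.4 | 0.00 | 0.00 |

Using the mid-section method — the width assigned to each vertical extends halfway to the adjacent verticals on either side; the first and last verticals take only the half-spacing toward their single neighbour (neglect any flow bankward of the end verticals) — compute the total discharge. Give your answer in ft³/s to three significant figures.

w_2 = (27.0 − 0.0)/2 = 13.5 ft; q_2 = 2.07 × 1.27 × 13.5 = 35.49 ft³/s
w_3 = (31.1 − 8.1)/2 = 11.5 ft; q_3 = 2.09 × 1.83 × 11.5 = 43.98 ft³/s
w_4 = (58.1 − 27.0)/2 = 15.55 ft; q_4 = 1.58 × 1.82 × 15.55 = 44.72 ft³/s
w_5 = (68.4 − 31.1)/2 = 18.65 ft; q_5 = 1.82 × 1.71 × 18.65 = 58.04 ft³/s
Stations 1, 6 contribute zero (depth or velocity is 0).
Q = Σ qᵢ = 182.2 ft³/s

182 ft³/s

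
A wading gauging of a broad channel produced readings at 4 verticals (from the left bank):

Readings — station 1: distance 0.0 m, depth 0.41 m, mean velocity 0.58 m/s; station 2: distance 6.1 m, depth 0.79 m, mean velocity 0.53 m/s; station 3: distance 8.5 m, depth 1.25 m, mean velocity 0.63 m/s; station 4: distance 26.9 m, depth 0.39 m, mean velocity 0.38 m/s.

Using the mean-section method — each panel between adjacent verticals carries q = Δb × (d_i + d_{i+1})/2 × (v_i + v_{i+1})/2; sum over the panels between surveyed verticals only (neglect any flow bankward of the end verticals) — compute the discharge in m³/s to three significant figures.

Panel 1-2: Δb = 6.1 m, d̄ = (0.41+0.79)/2 = 0.6, v̄ = (0.58+0.53)/2 = 0.555 → q = 6.1×0.6×0.555 = 2.031 m³/s
Panel 2-3: Δb = 2.4 m, d̄ = (0.79+1.25)/2 = 1.02, v̄ = (0.53+0.63)/2 = 0.58 → q = 2.4×1.02×0.58 = 1.420 m³/s
Panel 3-4: Δb = 18.4 m, d̄ = (1.25+0.39)/2 = 0.82, v̄ = (0.63+0.38)/2 = 0.505 → q = 18.4×0.82×0.505 = 7.619 m³/s
Q = Σ q = 11.07 m³/s

11.1 m³/s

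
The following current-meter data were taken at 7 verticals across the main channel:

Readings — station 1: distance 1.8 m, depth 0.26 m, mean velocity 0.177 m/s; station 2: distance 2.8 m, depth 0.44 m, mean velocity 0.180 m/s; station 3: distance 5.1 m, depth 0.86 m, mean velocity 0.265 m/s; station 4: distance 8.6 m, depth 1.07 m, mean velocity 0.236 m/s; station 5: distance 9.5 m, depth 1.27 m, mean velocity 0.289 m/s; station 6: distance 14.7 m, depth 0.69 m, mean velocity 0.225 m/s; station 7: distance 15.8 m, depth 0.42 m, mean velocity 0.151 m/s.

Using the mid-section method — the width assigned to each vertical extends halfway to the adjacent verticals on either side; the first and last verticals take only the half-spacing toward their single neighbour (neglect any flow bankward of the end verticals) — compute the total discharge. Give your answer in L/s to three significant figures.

3010 L/s

w_1 = (2.8 − 1.8)/2 = 0.5 m; q_1 = 0.177 × 0.26 × 0.5 = 0.02301 m³/s
w_2 = (5.1 − 1.8)/2 = 1.65 m; q_2 = 0.180 × 0.44 × 1.65 = 0.1307 m³/s
w_3 = (8.6 − 2.8)/2 = 2.9 m; q_3 = 0.265 × 0.86 × 2.9 = 0.6609 m³/s
w_4 = (9.5 − 5.1)/2 = 2.2 m; q_4 = 0.236 × 1.07 × 2.2 = 0.5555 m³/s
w_5 = (14.7 − 8.6)/2 = 3.05 m; q_5 = 0.289 × 1.27 × 3.05 = 1.119 m³/s
w_6 = (15.8 − 9.5)/2 = 3.15 m; q_6 = 0.225 × 0.69 × 3.15 = 0.4890 m³/s
w_7 = (15.8 − 14.7)/2 = 0.55 m; q_7 = 0.151 × 0.42 × 0.55 = 0.03488 m³/s
Q = Σ qᵢ = 3.014 m³/s
= 3.014 × 1000 = 3014 L/s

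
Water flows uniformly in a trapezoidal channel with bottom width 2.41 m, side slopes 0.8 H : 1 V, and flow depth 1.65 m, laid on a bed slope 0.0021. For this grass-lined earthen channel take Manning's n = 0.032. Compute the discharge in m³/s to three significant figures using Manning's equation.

A = (b + z·y)·y = (2.41 + 0.8×1.65)×1.65 = 6.155 m²
P = b + 2y√(1+z²) = 2.41 + 2×1.65×√(1+0.8²) = 6.636 m
R = A/P = 6.155/6.636 = 0.9274 m
Q = (1/n)·A·R^(2/3)·S^(1/2) = (1/0.032) × 6.155 × 0.9274^(2/3) × 0.0021^(1/2) = 8.382 m³/s

8.38 m³/s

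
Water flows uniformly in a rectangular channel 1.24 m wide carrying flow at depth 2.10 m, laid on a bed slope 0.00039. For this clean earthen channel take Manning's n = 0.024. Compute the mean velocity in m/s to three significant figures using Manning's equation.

A = b·y = 1.24 × 2.10 = 2.604 m²
P = b + 2y = 1.24 + 2×2.10 = 5.440 m
R = A/P = 2.604/5.440 = 0.4787 m
Q = (1/n)·A·R^(2/3)·S^(1/2) = (1/0.024) × 2.604 × 0.4787^(2/3) × 0.00039^(1/2) = 1.311 m³/s
V = Q/A = 1.311/2.604 = 0.5035 m/s

0.504 m/s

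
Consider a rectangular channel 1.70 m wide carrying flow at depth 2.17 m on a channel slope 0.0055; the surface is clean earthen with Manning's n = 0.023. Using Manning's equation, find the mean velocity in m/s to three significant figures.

A = b·y = 1.70 × 2.17 = 3.689 m²
P = b + 2y = 1.70 + 2×2.17 = 6.040 m
R = A/P = 3.689/6.040 = 0.6108 m
Q = (1/n)·A·R^(2/3)·S^(1/2) = (1/0.023) × 3.689 × 0.6108^(2/3) × 0.0055^(1/2) = 8.563 m³/s
V = Q/A = 8.563/3.689 = 2.321 m/s

2.32 m/s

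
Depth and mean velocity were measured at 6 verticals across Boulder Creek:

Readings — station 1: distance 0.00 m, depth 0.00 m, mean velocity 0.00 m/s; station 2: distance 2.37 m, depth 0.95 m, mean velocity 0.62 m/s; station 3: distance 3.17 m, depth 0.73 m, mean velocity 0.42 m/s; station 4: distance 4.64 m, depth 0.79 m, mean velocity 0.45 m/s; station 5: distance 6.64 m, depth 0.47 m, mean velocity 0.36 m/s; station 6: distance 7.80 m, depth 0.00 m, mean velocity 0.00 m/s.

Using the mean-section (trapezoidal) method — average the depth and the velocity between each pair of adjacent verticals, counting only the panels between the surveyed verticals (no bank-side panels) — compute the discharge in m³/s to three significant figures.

1.74 m³/s

Panel 1-2: Δb = 2.37 m, d̄ = (0.00+0.95)/2 = 0.475, v̄ = (0.00+0.62)/2 = 0.31 → q = 2.37×0.475×0.31 = 0.3490 m³/s
Panel 2-3: Δb = 0.8 m, d̄ = (0.95+0.73)/2 = 0.84, v̄ = (0.62+0.42)/2 = 0.52 → q = 0.8×0.84×0.52 = 0.3494 m³/s
Panel 3-4: Δb = 1.47 m, d̄ = (0.73+0.79)/2 = 0.76, v̄ = (0.42+0.45)/2 = 0.435 → q = 1.47×0.76×0.435 = 0.4860 m³/s
Panel 4-5: Δb = 2 m, d̄ = (0.79+0.47)/2 = 0.63, v̄ = (0.45+0.36)/2 = 0.405 → q = 2×0.63×0.405 = 0.5103 m³/s
Panel 5-6: Δb = 1.16 m, d̄ = (0.47+0.00)/2 = 0.235, v̄ = (0.36+0.00)/2 = 0.18 → q = 1.16×0.235×0.18 = 0.04907 m³/s
Q = Σ q = 1.744 m³/s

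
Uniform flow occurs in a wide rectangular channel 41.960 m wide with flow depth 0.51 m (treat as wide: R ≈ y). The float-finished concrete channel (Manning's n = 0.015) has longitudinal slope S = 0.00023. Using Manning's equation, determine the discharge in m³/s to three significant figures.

13.8 m³/s

A = b·y = 41.960 × 0.51 = 21.40 m²
Wide channel: R ≈ y = 0.51 m
Q = (1/n)·A·R^(2/3)·S^(1/2) = (1/0.015) × 21.40 × 0.5100^(2/3) × 0.00023^(1/2) = 13.81 m³/s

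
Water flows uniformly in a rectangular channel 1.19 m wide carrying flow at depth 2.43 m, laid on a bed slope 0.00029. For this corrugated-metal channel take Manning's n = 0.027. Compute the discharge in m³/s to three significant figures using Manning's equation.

1.11 m³/s

A = b·y = 1.19 × 2.43 = 2.892 m²
P = b + 2y = 1.19 + 2×2.43 = 6.050 m
R = A/P = 2.892/6.050 = 0.4780 m
Q = (1/n)·A·R^(2/3)·S^(1/2) = (1/0.027) × 2.892 × 0.4780^(2/3) × 0.00029^(1/2) = 1.115 m³/s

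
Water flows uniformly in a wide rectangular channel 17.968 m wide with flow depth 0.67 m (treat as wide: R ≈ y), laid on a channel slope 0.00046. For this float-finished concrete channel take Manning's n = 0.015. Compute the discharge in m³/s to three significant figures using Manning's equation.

A = b·y = 17.968 × 0.67 = 12.04 m²
Wide channel: R ≈ y = 0.67 m
Q = (1/n)·A·R^(2/3)·S^(1/2) = (1/0.015) × 12.04 × 0.6700^(2/3) × 0.00046^(1/2) = 13.18 m³/s

13.2 m³/s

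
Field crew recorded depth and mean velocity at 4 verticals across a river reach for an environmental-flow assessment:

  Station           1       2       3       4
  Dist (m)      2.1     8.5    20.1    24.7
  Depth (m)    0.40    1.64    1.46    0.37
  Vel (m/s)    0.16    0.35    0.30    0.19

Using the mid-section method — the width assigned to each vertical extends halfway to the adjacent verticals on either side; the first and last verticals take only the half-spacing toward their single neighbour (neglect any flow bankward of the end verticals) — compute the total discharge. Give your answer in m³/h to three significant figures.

w_1 = (8.5 − 2.1)/2 = 3.2 m; q_1 = 0.16 × 0.40 × 3.2 = 0.2048 m³/s
w_2 = (20.1 − 2.1)/2 = 9 m; q_2 = 0.35 × 1.64 × 9 = 5.166 m³/s
w_3 = (24.7 − 8.5)/2 = 8.1 m; q_3 = 0.30 × 1.46 × 8.1 = 3.548 m³/s
w_4 = (24.7 − 20.1)/2 = 2.3 m; q_4 = 0.19 × 0.37 × 2.3 = 0.1617 m³/s
Q = Σ qᵢ = 9.080 m³/s
= 9.080 × 3600 = 32690 m³/h

32700 m³/h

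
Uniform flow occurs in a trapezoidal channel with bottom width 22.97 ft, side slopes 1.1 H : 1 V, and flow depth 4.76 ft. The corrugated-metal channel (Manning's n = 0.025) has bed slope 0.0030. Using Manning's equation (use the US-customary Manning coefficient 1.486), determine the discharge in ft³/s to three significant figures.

1030 ft³/s

A = (b + z·y)·y = (22.97 + 1.1×4.76)×4.76 = 134.3 ft²
P = b + 2y√(1+z²) = 22.97 + 2×4.76×√(1+1.1²) = 37.12 ft
R = A/P = 134.3/37.12 = 3.617 ft
Q = (1.486/n)·A·R^(2/3)·S^(1/2) = (1.486/0.025) × 134.3 × 3.617^(2/3) × 0.0030^(1/2) = 1030 ft³/s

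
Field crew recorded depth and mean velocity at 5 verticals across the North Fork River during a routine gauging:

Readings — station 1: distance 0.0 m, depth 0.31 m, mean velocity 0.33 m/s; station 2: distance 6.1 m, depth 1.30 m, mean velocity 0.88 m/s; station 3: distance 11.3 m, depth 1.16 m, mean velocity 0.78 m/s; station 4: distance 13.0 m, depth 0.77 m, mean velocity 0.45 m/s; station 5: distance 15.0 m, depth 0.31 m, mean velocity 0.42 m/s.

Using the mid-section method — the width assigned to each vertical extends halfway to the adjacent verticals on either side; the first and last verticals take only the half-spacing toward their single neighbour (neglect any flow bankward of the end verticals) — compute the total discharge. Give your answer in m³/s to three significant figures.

w_1 = (6.1 − 0.0)/2 = 3.05 m; q_1 = 0.33 × 0.31 × 3.05 = 0.3120 m³/s
w_2 = (11.3 − 0.0)/2 = 5.65 m; q_2 = 0.88 × 1.30 × 5.65 = 6.464 m³/s
w_3 = (13.0 − 6.1)/2 = 3.45 m; q_3 = 0.78 × 1.16 × 3.45 = 3.122 m³/s
w_4 = (15.0 − 11.3)/2 = 1.85 m; q_4 = 0.45 × 0.77 × 1.85 = 0.6410 m³/s
w_5 = (15.0 − 13.0)/2 = 1 m; q_5 = 0.42 × 0.31 × 1 = 0.1302 m³/s
Q = Σ qᵢ = 10.67 m³/s

10.7 m³/s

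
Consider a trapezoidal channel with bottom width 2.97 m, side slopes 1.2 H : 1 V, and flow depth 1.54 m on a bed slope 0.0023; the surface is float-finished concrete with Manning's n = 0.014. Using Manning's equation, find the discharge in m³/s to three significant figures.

24.6 m³/s

A = (b + z·y)·y = (2.97 + 1.2×1.54)×1.54 = 7.420 m²
P = b + 2y√(1+z²) = 2.97 + 2×1.54×√(1+1.2²) = 7.781 m
R = A/P = 7.420/7.781 = 0.9536 m
Q = (1/n)·A·R^(2/3)·S^(1/2) = (1/0.014) × 7.420 × 0.9536^(2/3) × 0.0023^(1/2) = 24.62 m³/s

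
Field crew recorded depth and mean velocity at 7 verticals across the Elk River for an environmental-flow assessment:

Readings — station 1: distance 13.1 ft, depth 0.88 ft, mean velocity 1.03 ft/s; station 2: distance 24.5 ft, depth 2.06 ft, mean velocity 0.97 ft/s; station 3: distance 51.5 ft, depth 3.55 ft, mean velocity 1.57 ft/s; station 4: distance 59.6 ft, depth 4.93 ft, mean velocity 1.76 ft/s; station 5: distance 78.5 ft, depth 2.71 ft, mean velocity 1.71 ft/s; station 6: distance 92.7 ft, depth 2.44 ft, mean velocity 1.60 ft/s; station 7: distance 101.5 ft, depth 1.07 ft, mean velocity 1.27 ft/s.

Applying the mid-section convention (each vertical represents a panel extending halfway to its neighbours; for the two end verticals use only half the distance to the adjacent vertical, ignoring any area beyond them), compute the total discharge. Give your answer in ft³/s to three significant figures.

386 ft³/s

w_1 = (24.5 − 13.1)/2 = 5.7 ft; q_1 = 1.03 × 0.88 × 5.7 = 5.166 ft³/s
w_2 = (51.5 − 13.1)/2 = 19.2 ft; q_2 = 0.97 × 2.06 × 19.2 = 38.37 ft³/s
w_3 = (59.6 − 24.5)/2 = 17.55 ft; q_3 = 1.57 × 3.55 × 17.55 = 97.81 ft³/s
w_4 = (78.5 − 51.5)/2 = 13.5 ft; q_4 = 1.76 × 4.93 × 13.5 = 117.1 ft³/s
w_5 = (92.7 − 59.6)/2 = 16.55 ft; q_5 = 1.71 × 2.71 × 16.55 = 76.69 ft³/s
w_6 = (101.5 − 78.5)/2 = 11.5 ft; q_6 = 1.60 × 2.44 × 11.5 = 44.90 ft³/s
w_7 = (101.5 − 92.7)/2 = 4.4 ft; q_7 = 1.27 × 1.07 × 4.4 = 5.979 ft³/s
Q = Σ qᵢ = 386.1 ft³/s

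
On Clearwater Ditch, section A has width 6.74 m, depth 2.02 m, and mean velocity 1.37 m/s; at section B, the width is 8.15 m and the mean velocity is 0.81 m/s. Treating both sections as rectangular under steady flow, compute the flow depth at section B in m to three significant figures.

Q = A₁V₁ = (6.74×2.02) × 1.37 = 18.65 m³/s
d₂ = Q/(b₂ V₂) = 18.65/(8.15×0.81) = 2.825 m

2.83 m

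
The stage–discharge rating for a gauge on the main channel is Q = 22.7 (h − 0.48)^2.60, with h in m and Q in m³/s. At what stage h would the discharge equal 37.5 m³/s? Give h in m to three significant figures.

h − h₀ = (Q/C)^(1/b) = (37.5/22.7)^(1/2.60) = 1.213 m
h = 0.48 + 1.213 = 1.693 m

1.69 m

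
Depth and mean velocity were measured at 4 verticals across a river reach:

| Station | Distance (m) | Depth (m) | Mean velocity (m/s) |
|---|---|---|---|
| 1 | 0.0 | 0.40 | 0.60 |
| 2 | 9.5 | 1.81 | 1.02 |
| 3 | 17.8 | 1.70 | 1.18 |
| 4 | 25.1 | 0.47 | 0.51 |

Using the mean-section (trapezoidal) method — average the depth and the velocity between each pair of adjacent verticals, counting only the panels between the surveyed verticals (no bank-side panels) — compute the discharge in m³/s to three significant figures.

31.2 m³/s

Panel 1-2: Δb = 9.5 m, d̄ = (0.40+1.81)/2 = 1.105, v̄ = (0.60+1.02)/2 = 0.81 → q = 9.5×1.105×0.81 = 8.503 m³/s
Panel 2-3: Δb = 8.3 m, d̄ = (1.81+1.70)/2 = 1.755, v̄ = (1.02+1.18)/2 = 1.1 → q = 8.3×1.755×1.1 = 16.02 m³/s
Panel 3-4: Δb = 7.3 m, d̄ = (1.70+0.47)/2 = 1.085, v̄ = (1.18+0.51)/2 = 0.845 → q = 7.3×1.085×0.845 = 6.693 m³/s
Q = Σ q = 31.22 m³/s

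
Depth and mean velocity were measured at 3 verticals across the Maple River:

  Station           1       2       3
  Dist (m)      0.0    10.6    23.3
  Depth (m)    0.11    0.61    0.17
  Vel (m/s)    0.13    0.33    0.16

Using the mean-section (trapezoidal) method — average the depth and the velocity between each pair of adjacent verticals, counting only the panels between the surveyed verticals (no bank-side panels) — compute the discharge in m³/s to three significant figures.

2.09 m³/s

Panel 1-2: Δb = 10.6 m, d̄ = (0.11+0.61)/2 = 0.36, v̄ = (0.13+0.33)/2 = 0.23 → q = 10.6×0.36×0.23 = 0.8777 m³/s
Panel 2-3: Δb = 12.7 m, d̄ = (0.61+0.17)/2 = 0.39, v̄ = (0.33+0.16)/2 = 0.245 → q = 12.7×0.39×0.245 = 1.213 m³/s
Q = Σ q = 2.091 m³/s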